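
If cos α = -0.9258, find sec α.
sec α = 1/cos α = -1.08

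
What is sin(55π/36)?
sin(55π/36) = -0.9962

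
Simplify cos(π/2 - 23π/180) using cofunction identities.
cos(π/2 - 23π/180) = sin(23π/180)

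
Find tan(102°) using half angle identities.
tan(102°) = sin 204° / (1 + cos 204°) = -4.705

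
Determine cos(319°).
cos(319°) = 0.7547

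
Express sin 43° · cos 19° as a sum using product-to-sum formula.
sin 43° cos 19° = (1/2)[sin(43°+19°) + sin(43°-19°)]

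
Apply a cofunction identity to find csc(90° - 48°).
csc(90° - 48°) = sec(48°) = 1.494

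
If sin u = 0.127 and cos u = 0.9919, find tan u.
tan u = sin u / cos u = 0.128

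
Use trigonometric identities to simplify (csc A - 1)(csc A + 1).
(csc A - 1)(csc A + 1) = cot²A (using Diff. of squares)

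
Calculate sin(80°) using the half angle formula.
sin(80°) = √((1 - cos 160°)/2) = 0.9848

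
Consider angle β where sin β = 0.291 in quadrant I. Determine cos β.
cos β = √(1 - sin²β) = 0.9567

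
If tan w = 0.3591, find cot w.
cot w = 1/tan w = 2.785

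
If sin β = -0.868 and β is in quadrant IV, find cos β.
cos β = 0.4966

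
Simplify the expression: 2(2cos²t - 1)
2(2cos²t - 1) = 2(cos(2t)) (using Double angle)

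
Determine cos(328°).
cos(328°) = 0.848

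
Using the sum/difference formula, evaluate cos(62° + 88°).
cos(62° + 88°) = cos 62° cos 88° - sin 62° sin 88° = -√3/2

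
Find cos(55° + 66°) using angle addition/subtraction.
cos(55° + 66°) = cos 55° cos 66° - sin 55° sin 66° = -0.515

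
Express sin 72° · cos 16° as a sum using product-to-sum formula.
sin 72° cos 16° = (1/2)[sin(72°+16°) + sin(72°-16°)]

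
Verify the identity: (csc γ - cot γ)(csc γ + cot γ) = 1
LHS = csc²γ - cot²γ = (1 + cot²γ) - cot²γ = 1 = RHS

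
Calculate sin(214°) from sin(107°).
sin(214°) = 2 sin 107° cos 107° = -0.5592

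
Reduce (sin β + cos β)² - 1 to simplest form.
(sin β + cos β)² - 1 = sin(2β) (using Pythagorean + double angle)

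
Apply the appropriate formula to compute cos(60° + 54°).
cos(60° + 54°) = cos 60° cos 54° - sin 60° sin 54° = -0.4067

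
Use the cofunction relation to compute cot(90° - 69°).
cot(90° - 69°) = tan(69°) = 2.605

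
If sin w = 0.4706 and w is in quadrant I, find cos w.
cos w = 0.8823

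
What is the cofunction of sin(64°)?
sin(64°) = cos(90° - 64°) = cos(26°)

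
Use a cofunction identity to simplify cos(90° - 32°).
cos(90° - 32°) = sin(32°)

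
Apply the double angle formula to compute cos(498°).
cos(498°) = 1 - 2sin²249° = -0.7431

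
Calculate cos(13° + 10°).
cos(13° + 10°) = cos 13° cos 10° - sin 13° sin 10° = 0.9205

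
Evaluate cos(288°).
cos(288°) = 0.309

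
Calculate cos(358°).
cos(358°) = 0.9994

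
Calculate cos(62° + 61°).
cos(62° + 61°) = cos 62° cos 61° - sin 62° sin 61° = -0.5446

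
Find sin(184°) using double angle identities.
sin(184°) = 2 sin 92° cos 92° = -0.06976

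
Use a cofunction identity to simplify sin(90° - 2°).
sin(90° - 2°) = cos(2°)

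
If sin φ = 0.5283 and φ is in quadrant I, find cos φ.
cos φ = 0.8491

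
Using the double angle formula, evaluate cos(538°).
cos(538°) = cos²269° - sin²269° = -0.9994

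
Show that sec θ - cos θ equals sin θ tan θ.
LHS = 1/cos θ - cos θ = (1 - cos²θ)/cos θ = sin²θ/cos θ = sin θ · (sin θ/cos θ) = sin θ tan θ = RHS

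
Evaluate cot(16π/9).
cot(16π/9) = -1.192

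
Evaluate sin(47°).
sin(47°) = 0.7314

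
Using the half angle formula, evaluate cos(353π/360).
cos(353π/360) = -√((1 + cos 353π/180)/2) = -0.9981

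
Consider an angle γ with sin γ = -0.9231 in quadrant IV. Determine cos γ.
cos γ = √(1 - sin²γ) = 0.3846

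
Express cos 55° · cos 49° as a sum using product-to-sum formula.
cos 55° cos 49° = (1/2)[cos(55°-49°) + cos(55°+49°)]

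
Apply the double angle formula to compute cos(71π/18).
cos(71π/18) = cos²71π/36 - sin²71π/36 = 0.9848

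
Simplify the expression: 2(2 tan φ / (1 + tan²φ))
2(2 tan φ / (1 + tan²φ)) = 2(sin(2φ)) (using Double angle)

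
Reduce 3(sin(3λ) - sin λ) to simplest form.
3(sin(3λ) - sin λ) = 3(2 cos(2λ) sin λ) (using Sum-to-product)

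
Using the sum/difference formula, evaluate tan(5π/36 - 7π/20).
tan(5π/36 - 7π/20) = (tan 5π/36 - tan 7π/20)/(1 + tan 5π/36 tan 7π/20) = -0.7813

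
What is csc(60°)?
csc(60°) = 2√3/3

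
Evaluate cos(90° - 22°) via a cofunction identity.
cos(90° - 22°) = sin(22°) = 0.3746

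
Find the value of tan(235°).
tan(235°) = 1.428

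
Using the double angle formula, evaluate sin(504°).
sin(504°) = 2 sin 252° cos 252° = 0.5878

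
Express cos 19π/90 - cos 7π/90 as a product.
cos 19π/90 - cos 7π/90 = -2 sin(13π/90) sin(π/15)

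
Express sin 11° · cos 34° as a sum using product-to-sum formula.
sin 11° cos 34° = (1/2)[sin(11°+34°) + sin(11°-34°)]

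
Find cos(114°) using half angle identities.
cos(114°) = -√((1 + cos 228°)/2) = -0.4067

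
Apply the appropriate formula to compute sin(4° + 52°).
sin(4° + 52°) = sin 4° cos 52° + cos 4° sin 52° = 0.829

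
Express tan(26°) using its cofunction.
tan(26°) = cot(90° - 26°) = cot(64°)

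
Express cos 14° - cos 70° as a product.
cos 14° - cos 70° = -2 sin(42°) sin(-28°)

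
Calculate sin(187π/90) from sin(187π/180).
sin(187π/90) = 2 sin 187π/180 cos 187π/180 = 0.2419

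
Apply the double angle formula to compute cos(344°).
cos(344°) = 1 - 2sin²172° = 0.9613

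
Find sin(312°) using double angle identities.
sin(312°) = 2 sin 156° cos 156° = -0.7431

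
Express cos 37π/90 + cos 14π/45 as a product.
cos 37π/90 + cos 14π/45 = 2 cos(13π/36) cos(π/20)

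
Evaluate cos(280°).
cos(280°) = 0.1736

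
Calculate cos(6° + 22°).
cos(6° + 22°) = cos 6° cos 22° - sin 6° sin 22° = 0.8829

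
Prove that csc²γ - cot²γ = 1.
LHS = 1/sin²γ - cos²γ/sin²γ = (1 - cos²γ)/sin²γ = sin²γ/sin²γ = 1 = RHS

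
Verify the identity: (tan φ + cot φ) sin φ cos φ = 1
LHS = (sin φ/cos φ + cos φ/sin φ) sin φ cos φ = ((sin²φ + cos²φ)/(sin φ cos φ)) · sin φ cos φ = sin²φ + cos²φ = 1 = RHS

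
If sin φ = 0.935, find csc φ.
csc φ = 1/sin φ = 1.07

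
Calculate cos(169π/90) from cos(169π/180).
cos(169π/90) = cos²169π/180 - sin²169π/180 = 0.9272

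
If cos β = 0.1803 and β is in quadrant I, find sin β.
sin β = 0.9836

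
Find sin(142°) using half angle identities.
sin(142°) = √((1 - cos 284°)/2) = 0.6157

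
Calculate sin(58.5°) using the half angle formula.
sin(58.5°) = √((1 - cos 117°)/2) = 0.8526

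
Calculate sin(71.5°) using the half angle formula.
sin(71.5°) = √((1 - cos 143°)/2) = 0.9483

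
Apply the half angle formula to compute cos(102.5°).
cos(102.5°) = -√((1 + cos 205°)/2) = -0.2164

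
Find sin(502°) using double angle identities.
sin(502°) = 2 sin 251° cos 251° = 0.6157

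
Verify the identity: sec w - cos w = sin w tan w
LHS = 1/cos w - cos w = (1 - cos²w)/cos w = sin²w/cos w = sin w · (sin w/cos w) = sin w tan w = RHS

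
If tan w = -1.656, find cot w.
cot w = 1/tan w = -0.6039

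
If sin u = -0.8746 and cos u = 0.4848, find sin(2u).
sin(2u) = 2 sin u cos u = -0.848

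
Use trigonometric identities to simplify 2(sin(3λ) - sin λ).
2(sin(3λ) - sin λ) = 2(2 cos(2λ) sin λ) (using Sum-to-product)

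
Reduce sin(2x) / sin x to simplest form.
sin(2x) / sin x = 2 cos x (using Double angle)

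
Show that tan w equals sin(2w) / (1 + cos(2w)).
RHS = 2 sin w cos w / (2cos²w) = sin w/cos w = tan w = LHS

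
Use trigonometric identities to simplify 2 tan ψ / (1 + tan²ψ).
2 tan ψ / (1 + tan²ψ) = sin(2ψ) (using Double angle)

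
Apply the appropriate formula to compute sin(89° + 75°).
sin(89° + 75°) = sin 89° cos 75° + cos 89° sin 75° = 0.2756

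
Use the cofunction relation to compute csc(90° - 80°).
csc(90° - 80°) = sec(80°) = 5.759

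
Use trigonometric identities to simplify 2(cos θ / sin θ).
2(cos θ / sin θ) = 2(cot θ) (using Quotient identity)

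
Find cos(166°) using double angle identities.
cos(166°) = 2cos²83° - 1 = -0.9703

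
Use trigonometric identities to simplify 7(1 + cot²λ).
7(1 + cot²λ) = 7(csc²λ) (using Pythagorean identity)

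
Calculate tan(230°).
tan(230°) = 1.192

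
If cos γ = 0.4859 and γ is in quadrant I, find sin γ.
sin γ = 0.874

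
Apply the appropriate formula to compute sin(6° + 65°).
sin(6° + 65°) = sin 6° cos 65° + cos 6° sin 65° = 0.9455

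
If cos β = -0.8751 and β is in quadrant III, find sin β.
sin β = -0.4839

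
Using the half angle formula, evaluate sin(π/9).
sin(π/9) = √((1 - cos 2π/9)/2) = 0.342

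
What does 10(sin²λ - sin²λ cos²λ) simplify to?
10(sin²λ - sin²λ cos²λ) = 10(sin⁴λ) (using Factoring)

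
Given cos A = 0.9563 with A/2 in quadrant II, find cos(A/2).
cos(A/2) = ±√((1 + cos A)/2); negative since A/2 ∈ QII, so cos(A/2) = -0.989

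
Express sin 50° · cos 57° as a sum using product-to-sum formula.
sin 50° cos 57° = (1/2)[sin(50°+57°) + sin(50°-57°)]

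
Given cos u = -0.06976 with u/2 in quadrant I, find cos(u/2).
cos(u/2) = ±√((1 + cos u)/2); positive since u/2 ∈ QI, so cos(u/2) = 0.682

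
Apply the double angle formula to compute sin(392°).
sin(392°) = 2 sin 196° cos 196° = 0.5299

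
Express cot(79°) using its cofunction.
cot(79°) = tan(90° - 79°) = tan(11°)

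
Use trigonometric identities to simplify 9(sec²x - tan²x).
9(sec²x - tan²x) = 9 (using Pythagorean identity)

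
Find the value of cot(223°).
cot(223°) = 1.072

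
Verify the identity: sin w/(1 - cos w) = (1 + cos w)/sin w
LHS = sin w(1 + cos w) / ((1 - cos w)(1 + cos w)) = sin w(1 + cos w) / (1 - cos²w) = sin w(1 + cos w) / sin²w = (1 + cos w)/sin w = RHS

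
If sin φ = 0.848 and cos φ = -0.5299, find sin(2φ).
sin(2φ) = 2 sin φ cos φ = -0.8987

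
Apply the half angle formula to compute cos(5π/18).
cos(5π/18) = √((1 + cos 5π/9)/2) = 0.6428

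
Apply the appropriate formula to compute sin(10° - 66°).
sin(10° - 66°) = sin 10° cos 66° - cos 10° sin 66° = -0.829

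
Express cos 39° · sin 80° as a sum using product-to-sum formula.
cos 39° sin 80° = (1/2)[sin(39°+80°) - sin(39°-80°)]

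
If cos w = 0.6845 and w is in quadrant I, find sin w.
sin w = 0.729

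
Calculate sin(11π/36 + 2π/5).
sin(11π/36 + 2π/5) = sin 11π/36 cos 2π/5 + cos 11π/36 sin 2π/5 = 0.7986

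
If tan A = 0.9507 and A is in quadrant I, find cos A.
cos A = 0.7247 (using tan²A + 1 = sec²A)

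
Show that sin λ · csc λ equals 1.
LHS = sin λ · (1/sin λ) = 1 = RHS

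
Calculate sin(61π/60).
sin(61π/60) = -0.05234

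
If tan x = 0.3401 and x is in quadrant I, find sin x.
sin x = 0.322 (using tan²x + 1 = sec²x)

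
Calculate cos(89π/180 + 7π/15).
cos(89π/180 + 7π/15) = cos 89π/180 cos 7π/15 - sin 89π/180 sin 7π/15 = -0.9925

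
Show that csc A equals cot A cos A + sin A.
RHS = cos²A/sin A + sin A = (cos²A + sin²A)/sin A = 1/sin A = csc A = LHS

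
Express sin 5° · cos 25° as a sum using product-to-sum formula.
sin 5° cos 25° = (1/2)[sin(5°+25°) + sin(5°-25°)]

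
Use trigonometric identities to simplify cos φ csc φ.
cos φ csc φ = cot φ (using Reciprocal + quotient)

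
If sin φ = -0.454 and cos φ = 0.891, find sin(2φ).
sin(2φ) = 2 sin φ cos φ = -0.809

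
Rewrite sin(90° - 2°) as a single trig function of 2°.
sin(90° - 2°) = cos(2°)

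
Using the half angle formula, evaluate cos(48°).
cos(48°) = √((1 + cos 96°)/2) = 0.6691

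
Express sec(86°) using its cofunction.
sec(86°) = csc(90° - 86°) = csc(4°)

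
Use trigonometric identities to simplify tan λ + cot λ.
tan λ + cot λ = sec λ csc λ (using Quotient identities)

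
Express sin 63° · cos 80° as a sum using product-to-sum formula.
sin 63° cos 80° = (1/2)[sin(63°+80°) + sin(63°-80°)]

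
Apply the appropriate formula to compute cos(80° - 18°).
cos(80° - 18°) = cos 80° cos 18° + sin 80° sin 18° = 0.4695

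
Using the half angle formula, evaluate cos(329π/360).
cos(329π/360) = -√((1 + cos 329π/180)/2) = -0.9636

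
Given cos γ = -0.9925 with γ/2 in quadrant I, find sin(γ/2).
sin(γ/2) = ±√((1 - cos γ)/2); positive since γ/2 ∈ QI, so sin(γ/2) = 0.9981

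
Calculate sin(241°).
sin(241°) = -0.8746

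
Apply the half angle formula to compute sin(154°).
sin(154°) = √((1 - cos 308°)/2) = 0.4384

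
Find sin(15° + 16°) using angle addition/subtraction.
sin(15° + 16°) = sin 15° cos 16° + cos 15° sin 16° = 0.515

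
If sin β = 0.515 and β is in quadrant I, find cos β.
cos β = 0.8572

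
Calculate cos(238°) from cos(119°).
cos(238°) = cos²119° - sin²119° = -0.5299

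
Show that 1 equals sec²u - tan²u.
RHS = 1/cos²u - sin²u/cos²u = (1 - sin²u)/cos²u = cos²u/cos²u = 1 = LHS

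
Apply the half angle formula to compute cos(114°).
cos(114°) = -√((1 + cos 228°)/2) = -0.4067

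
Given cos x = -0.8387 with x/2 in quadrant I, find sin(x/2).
sin(x/2) = ±√((1 - cos x)/2); positive since x/2 ∈ QI, so sin(x/2) = 0.9588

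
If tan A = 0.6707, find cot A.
cot A = 1/tan A = 1.491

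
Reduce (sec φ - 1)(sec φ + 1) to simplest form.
(sec φ - 1)(sec φ + 1) = tan²φ (using Diff. of squares)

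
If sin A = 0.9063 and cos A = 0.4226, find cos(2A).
cos(2A) = cos²A - sin²A = -0.6428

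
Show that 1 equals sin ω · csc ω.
RHS = sin ω · (1/sin ω) = 1 = LHS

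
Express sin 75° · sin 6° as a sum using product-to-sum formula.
sin 75° sin 6° = (1/2)[cos(75°-6°) - cos(75°+6°)]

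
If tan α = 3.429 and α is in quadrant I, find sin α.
sin α = 0.96 (using tan²α + 1 = sec²α)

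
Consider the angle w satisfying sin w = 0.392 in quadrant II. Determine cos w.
cos w = ±√(1 - sin²w) = -0.92 (negative in QII)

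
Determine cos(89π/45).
cos(89π/45) = 0.9976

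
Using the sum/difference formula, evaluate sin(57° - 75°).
sin(57° - 75°) = sin 57° cos 75° - cos 57° sin 75° = -0.309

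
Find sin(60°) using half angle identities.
sin(60°) = √((1 - cos 120°)/2) = √3/2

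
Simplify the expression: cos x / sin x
cos x / sin x = cot x (using Quotient identity)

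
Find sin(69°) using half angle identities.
sin(69°) = √((1 - cos 138°)/2) = 0.9336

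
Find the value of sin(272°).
sin(272°) = -0.9994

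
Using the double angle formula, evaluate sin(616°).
sin(616°) = 2 sin 308° cos 308° = -0.9703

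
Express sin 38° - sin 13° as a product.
sin 38° - sin 13° = 2 cos(25.5°) sin(12.5°)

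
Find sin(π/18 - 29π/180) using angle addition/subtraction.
sin(π/18 - 29π/180) = sin π/18 cos 29π/180 - cos π/18 sin 29π/180 = -0.3256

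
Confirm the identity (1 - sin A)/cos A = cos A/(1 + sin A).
LHS = (1 - sin A)(1 + sin A) / (cos A(1 + sin A)) = (1 - sin²A) / (cos A(1 + sin A)) = cos²A / (cos A(1 + sin A)) = cos A/(1 + sin A) = RHS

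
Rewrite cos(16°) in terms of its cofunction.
cos(16°) = sin(90° - 16°) = sin(74°)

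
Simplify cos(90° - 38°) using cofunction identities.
cos(90° - 38°) = sin(38°)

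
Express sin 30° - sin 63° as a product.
sin 30° - sin 63° = 2 cos(46.5°) sin(-16.5°)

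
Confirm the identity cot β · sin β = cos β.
LHS = (cos β/sin β) · sin β = cos β = RHS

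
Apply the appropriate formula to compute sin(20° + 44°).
sin(20° + 44°) = sin 20° cos 44° + cos 20° sin 44° = 0.8988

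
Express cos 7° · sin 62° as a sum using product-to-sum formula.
cos 7° sin 62° = (1/2)[sin(7°+62°) - sin(7°-62°)]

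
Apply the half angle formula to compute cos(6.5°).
cos(6.5°) = √((1 + cos 13°)/2) = 0.9936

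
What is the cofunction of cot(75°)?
cot(75°) = tan(90° - 75°) = tan(15°)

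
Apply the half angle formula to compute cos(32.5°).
cos(32.5°) = √((1 + cos 65°)/2) = 0.8434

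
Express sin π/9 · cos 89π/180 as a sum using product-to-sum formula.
sin π/9 cos 89π/180 = (1/2)[sin(π/9+89π/180) + sin(π/9-89π/180)]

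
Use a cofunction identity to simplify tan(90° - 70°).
tan(90° - 70°) = cot(70°)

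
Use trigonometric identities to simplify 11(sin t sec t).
11(sin t sec t) = 11(tan t) (using Reciprocal + quotient)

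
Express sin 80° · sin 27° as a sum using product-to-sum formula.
sin 80° sin 27° = (1/2)[cos(80°-27°) - cos(80°+27°)]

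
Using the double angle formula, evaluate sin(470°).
sin(470°) = 2 sin 235° cos 235° = 0.9397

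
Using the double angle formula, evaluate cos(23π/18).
cos(23π/18) = cos²23π/36 - sin²23π/36 = -0.6428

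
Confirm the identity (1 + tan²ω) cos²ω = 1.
LHS = sec²ω · cos²ω = (1/cos²ω) · cos²ω = 1 = RHS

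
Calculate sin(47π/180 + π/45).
sin(47π/180 + π/45) = sin 47π/180 cos π/45 + cos 47π/180 sin π/45 = 0.7771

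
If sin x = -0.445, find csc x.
csc x = 1/sin x = -2.247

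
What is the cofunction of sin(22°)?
sin(22°) = cos(90° - 22°) = cos(68°)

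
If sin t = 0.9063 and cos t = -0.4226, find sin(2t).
sin(2t) = 2 sin t cos t = -0.766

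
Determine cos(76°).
cos(76°) = 0.2419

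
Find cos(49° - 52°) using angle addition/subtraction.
cos(49° - 52°) = cos 49° cos 52° + sin 49° sin 52° = 0.9986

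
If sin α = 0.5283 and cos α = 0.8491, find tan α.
tan α = sin α / cos α = 0.6222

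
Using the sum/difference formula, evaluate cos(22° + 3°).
cos(22° + 3°) = cos 22° cos 3° - sin 22° sin 3° = 0.9063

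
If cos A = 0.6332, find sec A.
sec A = 1/cos A = 1.579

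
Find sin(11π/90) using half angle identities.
sin(11π/90) = √((1 - cos 11π/45)/2) = 0.3746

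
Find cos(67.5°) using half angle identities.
cos(67.5°) = √((1 + cos 135°)/2) = √(2-√2)/2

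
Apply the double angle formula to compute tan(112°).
tan(112°) = 2 tan 56° / (1 - tan²56°) = -2.475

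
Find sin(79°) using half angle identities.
sin(79°) = √((1 - cos 158°)/2) = 0.9816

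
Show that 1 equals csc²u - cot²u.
RHS = 1/sin²u - cos²u/sin²u = (1 - cos²u)/sin²u = sin²u/sin²u = 1 = LHS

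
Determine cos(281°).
cos(281°) = 0.1908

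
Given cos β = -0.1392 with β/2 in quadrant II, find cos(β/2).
cos(β/2) = ±√((1 + cos β)/2); negative since β/2 ∈ QII, so cos(β/2) = -0.656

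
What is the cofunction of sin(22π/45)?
sin(22π/45) = cos(π/2 - 22π/45) = cos(π/90)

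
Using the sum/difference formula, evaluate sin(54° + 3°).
sin(54° + 3°) = sin 54° cos 3° + cos 54° sin 3° = 0.8387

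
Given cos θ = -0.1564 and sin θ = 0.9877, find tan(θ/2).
tan(θ/2) = sin θ / (1 + cos θ) = 1.171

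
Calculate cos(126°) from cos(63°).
cos(126°) = cos²63° - sin²63° = -0.5878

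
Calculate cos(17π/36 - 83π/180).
cos(17π/36 - 83π/180) = cos 17π/36 cos 83π/180 + sin 17π/36 sin 83π/180 = 0.9994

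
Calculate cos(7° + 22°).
cos(7° + 22°) = cos 7° cos 22° - sin 7° sin 22° = 0.8746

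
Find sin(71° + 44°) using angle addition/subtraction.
sin(71° + 44°) = sin 71° cos 44° + cos 71° sin 44° = 0.9063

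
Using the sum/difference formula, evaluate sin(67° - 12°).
sin(67° - 12°) = sin 67° cos 12° - cos 67° sin 12° = 0.8192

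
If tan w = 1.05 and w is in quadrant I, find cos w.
cos w = 0.6897 (using tan²w + 1 = sec²w)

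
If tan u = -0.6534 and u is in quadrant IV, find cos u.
cos u = 0.8371 (using tan²u + 1 = sec²u)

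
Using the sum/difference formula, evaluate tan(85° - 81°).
tan(85° - 81°) = (tan 85° - tan 81°)/(1 + tan 85° tan 81°) = 0.06993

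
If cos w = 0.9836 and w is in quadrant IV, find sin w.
sin w = -0.1804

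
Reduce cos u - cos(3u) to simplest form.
cos u - cos(3u) = 2 sin(2u) sin u (using Sum-to-product)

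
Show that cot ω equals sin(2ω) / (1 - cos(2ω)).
RHS = 2 sin ω cos ω / (2sin²ω) = cos ω/sin ω = cot ω = LHS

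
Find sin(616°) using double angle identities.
sin(616°) = 2 sin 308° cos 308° = -0.9703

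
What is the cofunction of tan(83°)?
tan(83°) = cot(90° - 83°) = cot(7°)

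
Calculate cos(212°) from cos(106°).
cos(212°) = cos²106° - sin²106° = -0.848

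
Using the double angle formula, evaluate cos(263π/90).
cos(263π/90) = cos²263π/180 - sin²263π/180 = -0.9703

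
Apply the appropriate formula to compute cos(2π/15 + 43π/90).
cos(2π/15 + 43π/90) = cos 2π/15 cos 43π/90 - sin 2π/15 sin 43π/90 = -0.342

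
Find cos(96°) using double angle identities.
cos(96°) = 2cos²48° - 1 = -0.1045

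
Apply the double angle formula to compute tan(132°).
tan(132°) = 2 tan 66° / (1 - tan²66°) = -1.111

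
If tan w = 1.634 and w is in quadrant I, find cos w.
cos w = 0.522 (using tan²w + 1 = sec²w)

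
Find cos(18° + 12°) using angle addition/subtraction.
cos(18° + 12°) = cos 18° cos 12° - sin 18° sin 12° = √3/2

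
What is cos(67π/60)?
cos(67π/60) = -0.9336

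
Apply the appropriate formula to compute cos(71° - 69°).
cos(71° - 69°) = cos 71° cos 69° + sin 71° sin 69° = 0.9994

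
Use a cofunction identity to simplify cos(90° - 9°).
cos(90° - 9°) = sin(9°)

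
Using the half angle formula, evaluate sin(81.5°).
sin(81.5°) = √((1 - cos 163°)/2) = 0.989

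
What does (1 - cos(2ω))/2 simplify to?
(1 - cos(2ω))/2 = sin²ω (using Power reduction)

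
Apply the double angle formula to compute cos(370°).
cos(370°) = cos²185° - sin²185° = 0.9848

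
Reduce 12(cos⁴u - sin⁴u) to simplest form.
12(cos⁴u - sin⁴u) = 12(cos(2u)) (using Factoring + double angle)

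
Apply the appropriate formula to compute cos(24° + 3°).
cos(24° + 3°) = cos 24° cos 3° - sin 24° sin 3° = 0.891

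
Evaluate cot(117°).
cot(117°) = -0.5095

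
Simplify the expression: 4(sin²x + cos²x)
4(sin²x + cos²x) = 4 (using Pythagorean identity)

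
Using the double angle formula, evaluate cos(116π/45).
cos(116π/45) = cos²58π/45 - sin²58π/45 = -0.2419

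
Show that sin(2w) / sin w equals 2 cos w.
LHS = 2 sin w cos w / sin w = 2 cos w = RHS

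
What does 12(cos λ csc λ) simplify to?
12(cos λ csc λ) = 12(cot λ) (using Reciprocal + quotient)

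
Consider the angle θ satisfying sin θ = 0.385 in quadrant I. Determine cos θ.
cos θ = √(1 - sin²θ) = 0.9229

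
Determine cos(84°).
cos(84°) = 0.1045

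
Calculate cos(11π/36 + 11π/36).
cos(11π/36 + 11π/36) = cos 11π/36 cos 11π/36 - sin 11π/36 sin 11π/36 = -0.342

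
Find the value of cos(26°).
cos(26°) = 0.8988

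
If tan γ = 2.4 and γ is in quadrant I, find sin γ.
sin γ = 0.9231 (using tan²γ + 1 = sec²γ)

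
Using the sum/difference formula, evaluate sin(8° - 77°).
sin(8° - 77°) = sin 8° cos 77° - cos 8° sin 77° = -0.9336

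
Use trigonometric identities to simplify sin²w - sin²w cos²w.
sin²w - sin²w cos²w = sin⁴w (using Factoring)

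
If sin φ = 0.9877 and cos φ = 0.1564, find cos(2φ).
cos(2φ) = cos²φ - sin²φ = -0.9511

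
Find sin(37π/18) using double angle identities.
sin(37π/18) = 2 sin 37π/36 cos 37π/36 = 0.1736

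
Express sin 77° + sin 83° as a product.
sin 77° + sin 83° = 2 sin(80°) cos(-3°)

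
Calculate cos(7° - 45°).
cos(7° - 45°) = cos 7° cos 45° + sin 7° sin 45° = 0.788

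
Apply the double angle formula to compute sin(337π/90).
sin(337π/90) = 2 sin 337π/180 cos 337π/180 = -0.7193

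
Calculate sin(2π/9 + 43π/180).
sin(2π/9 + 43π/180) = sin 2π/9 cos 43π/180 + cos 2π/9 sin 43π/180 = 0.9925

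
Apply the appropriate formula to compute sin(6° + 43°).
sin(6° + 43°) = sin 6° cos 43° + cos 6° sin 43° = 0.7547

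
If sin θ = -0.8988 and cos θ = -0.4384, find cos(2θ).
cos(2θ) = cos²θ - sin²θ = -0.6156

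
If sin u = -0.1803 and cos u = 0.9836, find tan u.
tan u = sin u / cos u = -0.1833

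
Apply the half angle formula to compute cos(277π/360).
cos(277π/360) = -√((1 + cos 277π/180)/2) = -0.749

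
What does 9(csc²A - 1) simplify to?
9(csc²A - 1) = 9(cot²A) (using Pythagorean identity)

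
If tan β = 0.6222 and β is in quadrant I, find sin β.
sin β = 0.5283 (using tan²β + 1 = sec²β)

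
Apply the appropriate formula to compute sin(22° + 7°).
sin(22° + 7°) = sin 22° cos 7° + cos 22° sin 7° = 0.4848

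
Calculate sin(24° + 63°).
sin(24° + 63°) = sin 24° cos 63° + cos 24° sin 63° = 0.9986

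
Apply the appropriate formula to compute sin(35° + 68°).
sin(35° + 68°) = sin 35° cos 68° + cos 35° sin 68° = 0.9744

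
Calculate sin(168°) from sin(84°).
sin(168°) = 2 sin 84° cos 84° = 0.2079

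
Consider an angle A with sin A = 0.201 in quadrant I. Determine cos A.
cos A = √(1 - sin²A) = 0.9796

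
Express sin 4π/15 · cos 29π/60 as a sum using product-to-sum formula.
sin 4π/15 cos 29π/60 = (1/2)[sin(4π/15+29π/60) + sin(4π/15-29π/60)]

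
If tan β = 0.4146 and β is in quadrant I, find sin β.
sin β = 0.383 (using tan²β + 1 = sec²β)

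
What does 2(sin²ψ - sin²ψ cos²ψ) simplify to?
2(sin²ψ - sin²ψ cos²ψ) = 2(sin⁴ψ) (using Factoring)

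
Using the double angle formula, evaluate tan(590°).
tan(590°) = 2 tan 295° / (1 - tan²295°) = 1.192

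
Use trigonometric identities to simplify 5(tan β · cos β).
5(tan β · cos β) = 5(sin β) (using Quotient identity)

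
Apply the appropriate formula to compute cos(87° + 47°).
cos(87° + 47°) = cos 87° cos 47° - sin 87° sin 47° = -0.6947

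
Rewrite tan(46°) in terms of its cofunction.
tan(46°) = cot(90° - 46°) = cot(44°)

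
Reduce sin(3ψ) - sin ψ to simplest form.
sin(3ψ) - sin ψ = 2 cos(2ψ) sin ψ (using Sum-to-product)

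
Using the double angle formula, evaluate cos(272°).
cos(272°) = cos²136° - sin²136° = 0.0349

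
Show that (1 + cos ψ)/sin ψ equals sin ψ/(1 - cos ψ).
RHS = sin ψ(1 + cos ψ) / ((1 - cos ψ)(1 + cos ψ)) = sin ψ(1 + cos ψ) / (1 - cos²ψ) = sin ψ(1 + cos ψ) / sin²ψ = (1 + cos ψ)/sin ψ = LHS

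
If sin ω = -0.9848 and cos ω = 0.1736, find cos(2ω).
cos(2ω) = cos²ω - sin²ω = -0.9397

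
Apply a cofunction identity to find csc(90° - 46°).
csc(90° - 46°) = sec(46°) = 1.44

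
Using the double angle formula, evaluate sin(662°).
sin(662°) = 2 sin 331° cos 331° = -0.848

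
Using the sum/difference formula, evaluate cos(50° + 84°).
cos(50° + 84°) = cos 50° cos 84° - sin 50° sin 84° = -0.6947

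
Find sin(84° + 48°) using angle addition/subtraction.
sin(84° + 48°) = sin 84° cos 48° + cos 84° sin 48° = 0.7431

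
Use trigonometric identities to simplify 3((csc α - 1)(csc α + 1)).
3((csc α - 1)(csc α + 1)) = 3(cot²α) (using Diff. of squares)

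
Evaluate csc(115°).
csc(115°) = 1.103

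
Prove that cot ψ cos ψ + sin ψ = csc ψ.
LHS = cos²ψ/sin ψ + sin ψ = (cos²ψ + sin²ψ)/sin ψ = 1/sin ψ = csc ψ = RHS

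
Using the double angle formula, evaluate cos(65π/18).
cos(65π/18) = cos²65π/36 - sin²65π/36 = 0.342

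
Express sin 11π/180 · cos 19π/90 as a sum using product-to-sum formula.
sin 11π/180 cos 19π/90 = (1/2)[sin(11π/180+19π/90) + sin(11π/180-19π/90)]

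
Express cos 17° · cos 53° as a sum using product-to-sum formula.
cos 17° cos 53° = (1/2)[cos(17°-53°) + cos(17°+53°)]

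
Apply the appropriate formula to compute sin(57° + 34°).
sin(57° + 34°) = sin 57° cos 34° + cos 57° sin 34° = 0.9998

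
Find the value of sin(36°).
sin(36°) = 0.5878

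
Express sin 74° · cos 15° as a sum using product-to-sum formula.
sin 74° cos 15° = (1/2)[sin(74°+15°) + sin(74°-15°)]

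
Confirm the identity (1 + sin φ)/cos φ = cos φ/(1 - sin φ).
LHS = (1 + sin φ)(1 - sin φ) / (cos φ(1 - sin φ)) = (1 - sin²φ) / (cos φ(1 - sin φ)) = cos²φ / (cos φ(1 - sin φ)) = cos φ/(1 - sin φ) = RHS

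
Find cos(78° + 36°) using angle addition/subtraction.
cos(78° + 36°) = cos 78° cos 36° - sin 78° sin 36° = -0.4067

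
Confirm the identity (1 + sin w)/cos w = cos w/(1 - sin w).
LHS = (1 + sin w)(1 - sin w) / (cos w(1 - sin w)) = (1 - sin²w) / (cos w(1 - sin w)) = cos²w / (cos w(1 - sin w)) = cos w/(1 - sin w) = RHS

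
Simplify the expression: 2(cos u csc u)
2(cos u csc u) = 2(cot u) (using Reciprocal + quotient)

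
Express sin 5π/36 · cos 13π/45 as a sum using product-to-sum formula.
sin 5π/36 cos 13π/45 = (1/2)[sin(5π/36+13π/45) + sin(5π/36-13π/45)]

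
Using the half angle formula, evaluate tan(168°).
tan(168°) = sin 336° / (1 + cos 336°) = -0.2126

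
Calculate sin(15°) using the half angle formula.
sin(15°) = √((1 - cos 30°)/2) = (√6-√2)/4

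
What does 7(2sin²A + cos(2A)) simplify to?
7(2sin²A + cos(2A)) = 7 (using Double angle)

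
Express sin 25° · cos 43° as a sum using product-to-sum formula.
sin 25° cos 43° = (1/2)[sin(25°+43°) + sin(25°-43°)]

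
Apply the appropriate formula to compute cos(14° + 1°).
cos(14° + 1°) = cos 14° cos 1° - sin 14° sin 1° = (√6+√2)/4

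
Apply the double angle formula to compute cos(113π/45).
cos(113π/45) = cos²113π/90 - sin²113π/90 = -0.0349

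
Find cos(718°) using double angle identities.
cos(718°) = cos²359° - sin²359° = 0.9994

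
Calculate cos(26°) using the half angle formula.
cos(26°) = √((1 + cos 52°)/2) = 0.8988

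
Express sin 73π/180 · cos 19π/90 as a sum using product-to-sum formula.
sin 73π/180 cos 19π/90 = (1/2)[sin(73π/180+19π/90) + sin(73π/180-19π/90)]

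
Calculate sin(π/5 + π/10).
sin(π/5 + π/10) = sin π/5 cos π/10 + cos π/5 sin π/10 = 0.809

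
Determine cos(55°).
cos(55°) = 0.5736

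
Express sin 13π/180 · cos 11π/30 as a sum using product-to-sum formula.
sin 13π/180 cos 11π/30 = (1/2)[sin(13π/180+11π/30) + sin(13π/180-11π/30)]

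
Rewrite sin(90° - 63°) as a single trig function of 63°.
sin(90° - 63°) = cos(63°)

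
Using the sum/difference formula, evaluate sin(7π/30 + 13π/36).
sin(7π/30 + 13π/36) = sin 7π/30 cos 13π/36 + cos 7π/30 sin 13π/36 = 0.9563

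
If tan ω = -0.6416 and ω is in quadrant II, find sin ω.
sin ω = 0.54 (using tan²ω + 1 = sec²ω)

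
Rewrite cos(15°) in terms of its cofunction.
cos(15°) = sin(90° - 15°) = sin(75°)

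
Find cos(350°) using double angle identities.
cos(350°) = cos²175° - sin²175° = 0.9848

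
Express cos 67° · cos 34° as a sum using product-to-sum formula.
cos 67° cos 34° = (1/2)[cos(67°-34°) + cos(67°+34°)]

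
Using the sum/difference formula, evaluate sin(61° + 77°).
sin(61° + 77°) = sin 61° cos 77° + cos 61° sin 77° = 0.6691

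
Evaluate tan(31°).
tan(31°) = 0.6009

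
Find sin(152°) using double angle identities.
sin(152°) = 2 sin 76° cos 76° = 0.4695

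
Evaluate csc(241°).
csc(241°) = -1.143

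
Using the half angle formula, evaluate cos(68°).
cos(68°) = √((1 + cos 136°)/2) = 0.3746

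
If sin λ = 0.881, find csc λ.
csc λ = 1/sin λ = 1.135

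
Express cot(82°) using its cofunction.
cot(82°) = tan(90° - 82°) = tan(8°)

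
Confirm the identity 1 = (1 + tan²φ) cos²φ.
RHS = sec²φ · cos²φ = (1/cos²φ) · cos²φ = 1 = LHS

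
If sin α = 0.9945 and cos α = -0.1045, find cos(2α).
cos(2α) = cos²α - sin²α = -0.9781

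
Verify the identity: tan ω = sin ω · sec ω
RHS = sin ω · (1/cos ω) = sin ω/cos ω = tan ω = LHS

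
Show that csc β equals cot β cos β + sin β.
RHS = cos²β/sin β + sin β = (cos²β + sin²β)/sin β = 1/sin β = csc β = LHS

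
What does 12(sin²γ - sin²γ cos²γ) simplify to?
12(sin²γ - sin²γ cos²γ) = 12(sin⁴γ) (using Factoring)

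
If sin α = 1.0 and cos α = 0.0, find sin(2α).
sin(2α) = 2 sin α cos α = 0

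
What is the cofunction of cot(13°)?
cot(13°) = tan(90° - 13°) = tan(77°)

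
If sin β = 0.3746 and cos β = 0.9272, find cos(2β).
cos(2β) = cos²β - sin²β = 0.7194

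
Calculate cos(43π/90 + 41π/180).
cos(43π/90 + 41π/180) = cos 43π/90 cos 41π/180 - sin 43π/90 sin 41π/180 = -0.6018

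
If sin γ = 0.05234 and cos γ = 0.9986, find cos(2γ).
cos(2γ) = cos²γ - sin²γ = 0.9945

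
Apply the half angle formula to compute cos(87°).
cos(87°) = √((1 + cos 174°)/2) = 0.05234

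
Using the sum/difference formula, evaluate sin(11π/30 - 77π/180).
sin(11π/30 - 77π/180) = sin 11π/30 cos 77π/180 - cos 11π/30 sin 77π/180 = -0.1908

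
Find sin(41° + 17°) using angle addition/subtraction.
sin(41° + 17°) = sin 41° cos 17° + cos 41° sin 17° = 0.848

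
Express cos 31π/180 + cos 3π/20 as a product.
cos 31π/180 + cos 3π/20 = 2 cos(29π/180) cos(π/90)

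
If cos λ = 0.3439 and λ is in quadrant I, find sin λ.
sin λ = 0.939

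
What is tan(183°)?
tan(183°) = 0.05241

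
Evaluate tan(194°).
tan(194°) = 0.2493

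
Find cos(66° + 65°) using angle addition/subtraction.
cos(66° + 65°) = cos 66° cos 65° - sin 66° sin 65° = -0.6561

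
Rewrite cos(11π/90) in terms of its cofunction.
cos(11π/90) = sin(π/2 - 11π/90) = sin(17π/45)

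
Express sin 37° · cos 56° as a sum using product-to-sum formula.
sin 37° cos 56° = (1/2)[sin(37°+56°) + sin(37°-56°)]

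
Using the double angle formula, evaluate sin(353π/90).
sin(353π/90) = 2 sin 353π/180 cos 353π/180 = -0.2419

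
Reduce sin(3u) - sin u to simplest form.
sin(3u) - sin u = 2 cos(2u) sin u (using Sum-to-product)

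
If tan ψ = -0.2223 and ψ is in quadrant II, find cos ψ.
cos ψ = -0.9762 (using tan²ψ + 1 = sec²ψ)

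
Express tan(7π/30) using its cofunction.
tan(7π/30) = cot(π/2 - 7π/30) = cot(4π/15)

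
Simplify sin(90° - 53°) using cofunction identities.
sin(90° - 53°) = cos(53°)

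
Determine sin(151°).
sin(151°) = 0.4848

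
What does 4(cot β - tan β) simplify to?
4(cot β - tan β) = 4(2 cot(2β)) (using Double angle)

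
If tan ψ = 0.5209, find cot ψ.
cot ψ = 1/tan ψ = 1.92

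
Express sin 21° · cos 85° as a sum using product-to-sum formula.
sin 21° cos 85° = (1/2)[sin(21°+85°) + sin(21°-85°)]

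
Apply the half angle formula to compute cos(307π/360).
cos(307π/360) = -√((1 + cos 307π/180)/2) = -0.8949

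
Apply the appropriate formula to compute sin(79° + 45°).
sin(79° + 45°) = sin 79° cos 45° + cos 79° sin 45° = 0.829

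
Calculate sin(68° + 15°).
sin(68° + 15°) = sin 68° cos 15° + cos 68° sin 15° = 0.9925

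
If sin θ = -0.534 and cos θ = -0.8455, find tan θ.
tan θ = sin θ / cos θ = 0.6316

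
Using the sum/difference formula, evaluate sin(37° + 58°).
sin(37° + 58°) = sin 37° cos 58° + cos 37° sin 58° = 0.9962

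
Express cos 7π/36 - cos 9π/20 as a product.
cos 7π/36 - cos 9π/20 = -2 sin(29π/90) sin(-23π/180)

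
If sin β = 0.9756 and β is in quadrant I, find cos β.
cos β = 0.2196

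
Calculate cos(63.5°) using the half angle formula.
cos(63.5°) = √((1 + cos 127°)/2) = 0.4462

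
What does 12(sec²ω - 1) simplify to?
12(sec²ω - 1) = 12(tan²ω) (using Pythagorean identity)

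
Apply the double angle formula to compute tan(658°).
tan(658°) = 2 tan 329° / (1 - tan²329°) = -1.881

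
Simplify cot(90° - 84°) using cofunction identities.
cot(90° - 84°) = tan(84°)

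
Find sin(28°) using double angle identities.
sin(28°) = 2 sin 14° cos 14° = 0.4695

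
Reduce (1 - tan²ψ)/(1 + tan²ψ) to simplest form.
(1 - tan²ψ)/(1 + tan²ψ) = cos(2ψ) (using Double angle)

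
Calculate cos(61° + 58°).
cos(61° + 58°) = cos 61° cos 58° - sin 61° sin 58° = -0.4848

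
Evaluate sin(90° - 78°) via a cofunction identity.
sin(90° - 78°) = cos(78°) = 0.2079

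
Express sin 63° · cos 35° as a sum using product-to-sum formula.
sin 63° cos 35° = (1/2)[sin(63°+35°) + sin(63°-35°)]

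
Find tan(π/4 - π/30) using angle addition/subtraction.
tan(π/4 - π/30) = (tan π/4 - tan π/30)/(1 + tan π/4 tan π/30) = 0.8098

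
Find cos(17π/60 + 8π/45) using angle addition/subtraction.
cos(17π/60 + 8π/45) = cos 17π/60 cos 8π/45 - sin 17π/60 sin 8π/45 = 0.1219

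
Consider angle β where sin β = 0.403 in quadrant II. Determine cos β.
cos β = ±√(1 - sin²β) = -0.9152 (negative in QII)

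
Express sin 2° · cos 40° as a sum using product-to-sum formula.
sin 2° cos 40° = (1/2)[sin(2°+40°) + sin(2°-40°)]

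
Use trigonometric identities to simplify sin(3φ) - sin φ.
sin(3φ) - sin φ = 2 cos(2φ) sin φ (using Sum-to-product)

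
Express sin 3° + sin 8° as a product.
sin 3° + sin 8° = 2 sin(5.5°) cos(-2.5°)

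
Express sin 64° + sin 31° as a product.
sin 64° + sin 31° = 2 sin(47.5°) cos(16.5°)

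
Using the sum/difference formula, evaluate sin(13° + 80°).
sin(13° + 80°) = sin 13° cos 80° + cos 13° sin 80° = 0.9986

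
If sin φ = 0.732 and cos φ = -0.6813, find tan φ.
tan φ = sin φ / cos φ = -1.074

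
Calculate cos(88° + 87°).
cos(88° + 87°) = cos 88° cos 87° - sin 88° sin 87° = -0.9962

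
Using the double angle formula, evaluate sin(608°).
sin(608°) = 2 sin 304° cos 304° = -0.9272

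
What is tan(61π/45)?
tan(61π/45) = 2.05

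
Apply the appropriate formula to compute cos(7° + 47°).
cos(7° + 47°) = cos 7° cos 47° - sin 7° sin 47° = 0.5878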